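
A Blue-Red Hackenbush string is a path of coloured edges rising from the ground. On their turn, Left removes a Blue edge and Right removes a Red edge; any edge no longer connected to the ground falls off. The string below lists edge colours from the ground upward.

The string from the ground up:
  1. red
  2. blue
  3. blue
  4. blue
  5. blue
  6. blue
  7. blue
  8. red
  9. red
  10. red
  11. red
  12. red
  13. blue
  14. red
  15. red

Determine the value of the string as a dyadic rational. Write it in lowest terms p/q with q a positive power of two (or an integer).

Build G(s[:k]) for k = 1..15, string s = red blue blue blue blue blue blue red red red red red blue red red.
G_1 [r]  L=[—]  R=[0]  => -1
G_2 [rb]  L=[-1]  R=[0]  => -1/2
G_3 [rbb]  L=[-1, -1/2]  R=[0]  => -1/4
G_4 [rbbb]  L=[-1, -1/2, -1/4]  R=[0]  => -1/8
G_5 [rbbbb]  L=[-1, -1/2, -1/4, -1/8]  R=[0]  => -1/16
G_6 [rbbbbb]  L=[-1, -1/2, -1/4, -1/8, -1/16]  R=[0]  => -1/32
G_7 [rbbbbbb]  L=[-1, -1/2, -1/4, -1/8, -1/16, -1/32]  R=[0]  => -1/64
G_8 [rbbbbbbr]  L=[-1, -1/2, -1/4, -1/8, -1/16, -1/32]  R=[-1/64, 0]  => -3/128
G_9 [rbbbbbbrr]  L=[-1, -1/2, -1/4, -1/8, -1/16, -1/32]  R=[-3/128, -1/64, 0]  => -7/256
G_10 [rbbbbbbrrr]  L=[-1, -1/2, -1/4, -1/8, -1/16, -1/32]  R=[-7/256, -3/128, -1/64, 0]  => -15/512
G_11 [rbbbbbbrrrr]  L=[-1, -1/2, -1/4, -1/8, -1/16, -1/32]  R=[-15/512, -7/256, -3/128, -1/64, 0]  => -31/1024
G_12 [rbbbbbbrrrrr]  L=[-1, -1/2, -1/4, -1/8, -1/16, -1/32]  R=[-31/1024, -15/512, -7/256, -3/128, -1/64, 0]  => -63/2048
G_13 [rbbbbbbrrrrrb]  L=[-1, -1/2, -1/4, -1/8, -1/16, -1/32, -63/2048]  R=[-31/1024, -15/512, -7/256, -3/128, -1/64, 0]  => -125/4096
G_14 [rbbbbbbrrrrrbr]  L=[-1, -1/2, -1/4, -1/8, -1/16, -1/32, -63/2048]  R=[-125/4096, -31/1024, -15/512, -7/256, -3/128, -1/64, 0]  => -251/8192
G_15 [rbbbbbbrrrrrbrr]  L=[-1, -1/2, -1/4, -1/8, -1/16, -1/32, -63/2048]  R=[-251/8192, -125/4096, -31/1024, -15/512, -7/256, -3/128, -1/64, 0]  => -503/16384

-503/16384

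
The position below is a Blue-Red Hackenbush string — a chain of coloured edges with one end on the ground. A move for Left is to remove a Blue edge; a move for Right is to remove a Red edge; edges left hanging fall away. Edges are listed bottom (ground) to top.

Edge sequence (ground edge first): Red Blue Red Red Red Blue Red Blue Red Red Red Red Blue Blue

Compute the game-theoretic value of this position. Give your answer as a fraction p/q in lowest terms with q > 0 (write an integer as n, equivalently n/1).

-7545/8192

step 1: add Red to get R; options L={ (no moves) } R={ 0 } -> -1
step 2: add Blue to get RB; options L={ -1 } R={ 0 } -> -1/2
step 3: add Red to get RBR; options L={ -1 } R={ -1/2 0 } -> -3/4
step 4: add Red to get RBRR; options L={ -1 } R={ -3/4 -1/2 0 } -> -7/8
step 5: add Red to get RBRRR; options L={ -1 } R={ -7/8 -3/4 -1/2 0 } -> -15/16
step 6: add Blue to get RBRRRB; options L={ -1 -15/16 } R={ -7/8 -3/4 -1/2 0 } -> -29/32
step 7: add Red to get RBRRRBR; options L={ -1 -15/16 } R={ -29/32 -7/8 -3/4 -1/2 0 } -> -59/64
step 8: add Blue to get RBRRRBRB; options L={ -1 -15/16 -59/64 } R={ -29/32 -7/8 -3/4 -1/2 0 } -> -117/128
step 9: add Red to get RBRRRBRBR; options L={ -1 -15/16 -59/64 } R={ -117/128 -29/32 -7/8 -3/4 -1/2 0 } -> -235/256
step 10: add Red to get RBRRRBRBRR; options L={ -1 -15/16 -59/64 } R={ -235/256 -117/128 -29/32 -7/8 -3/4 -1/2 0 } -> -471/512
step 11: add Red to get RBRRRBRBRRR; options L={ -1 -15/16 -59/64 } R={ -471/512 -235/256 -117/128 -29/32 -7/8 -3/4 -1/2 0 } -> -943/1024
step 12: add Red to get RBRRRBRBRRRR; options L={ -1 -15/16 -59/64 } R={ -943/1024 -471/512 -235/256 -117/128 -29/32 -7/8 -3/4 -1/2 0 } -> -1887/2048
step 13: add Blue to get RBRRRBRBRRRRB; options L={ -1 -15/16 -59/64 -1887/2048 } R={ -943/1024 -471/512 -235/256 -117/128 -29/32 -7/8 -3/4 -1/2 0 } -> -3773/4096
step 14: add Blue to get RBRRRBRBRRRRBB; options L={ -1 -15/16 -59/64 -1887/2048 -3773/4096 } R={ -943/1024 -471/512 -235/256 -117/128 -29/32 -7/8 -3/4 -1/2 0 } -> -7545/8192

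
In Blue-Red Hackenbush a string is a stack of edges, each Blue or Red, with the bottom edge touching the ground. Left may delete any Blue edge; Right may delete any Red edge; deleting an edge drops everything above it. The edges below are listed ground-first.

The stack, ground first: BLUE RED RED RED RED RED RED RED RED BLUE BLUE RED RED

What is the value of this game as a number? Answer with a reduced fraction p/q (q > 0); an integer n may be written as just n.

step 1: add BLUE to get B; options L={ 0 } R={ none } = 1
step 2: add RED to get BR; options L={ 0 } R={ 1 } = 1/2
step 3: add RED to get BRR; options L={ 0 } R={ 1/2 1 } = 1/4
step 4: add RED to get BRRR; options L={ 0 } R={ 1/4 1/2 1 } = 1/8
step 5: add RED to get BRRRR; options L={ 0 } R={ 1/8 1/4 1/2 1 } = 1/16
step 6: add RED to get BRRRRR; options L={ 0 } R={ 1/16 1/8 1/4 1/2 1 } = 1/32
step 7: add RED to get BRRRRRR; options L={ 0 } R={ 1/32 1/16 1/8 1/4 1/2 1 } = 1/64
step 8: add RED to get BRRRRRRR; options L={ 0 } R={ 1/64 1/32 1/16 1/8 1/4 1/2 1 } = 1/128
step 9: add RED to get BRRRRRRRR; options L={ 0 } R={ 1/128 1/64 1/32 1/16 1/8 1/4 1/2 1 } = 1/256
step 10: add BLUE to get BRRRRRRRRB; options L={ 0 1/256 } R={ 1/128 1/64 1/32 1/16 1/8 1/4 1/2 1 } = 3/512
step 11: add BLUE to get BRRRRRRRRBB; options L={ 0 1/256 3/512 } R={ 1/128 1/64 1/32 1/16 1/8 1/4 1/2 1 } = 7/1024
step 12: add RED to get BRRRRRRRRBBR; options L={ 0 1/256 3/512 } R={ 7/1024 1/128 1/64 1/32 1/16 1/8 1/4 1/2 1 } = 13/2048
step 13: add RED to get BRRRRRRRRBBRR; options L={ 0 1/256 3/512 } R={ 13/2048 7/1024 1/128 1/64 1/32 1/16 1/8 1/4 1/2 1 } = 25/4096

25/4096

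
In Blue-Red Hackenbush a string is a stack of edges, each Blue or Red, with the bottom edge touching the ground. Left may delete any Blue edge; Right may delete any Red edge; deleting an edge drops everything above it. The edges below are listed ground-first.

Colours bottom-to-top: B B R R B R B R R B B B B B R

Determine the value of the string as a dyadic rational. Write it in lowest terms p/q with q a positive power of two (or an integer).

value_1 [B]  L=[0]  R=[]  = 1
value_2 [BB]  L=[0 1]  R=[]  = 2
value_3 [BBR]  L=[0 1]  R=[2]  = 3/2
value_4 [BBRR]  L=[0 1]  R=[3/2 2]  = 5/4
value_5 [BBRRB]  L=[0 1 5/4]  R=[3/2 2]  = 11/8
value_6 [BBRRBR]  L=[0 1 5/4]  R=[11/8 3/2 2]  = 21/16
value_7 [BBRRBRB]  L=[0 1 5/4 21/16]  R=[11/8 3/2 2]  = 43/32
value_8 [BBRRBRBR]  L=[0 1 5/4 21/16]  R=[43/32 11/8 3/2 2]  = 85/64
value_9 [BBRRBRBRR]  L=[0 1 5/4 21/16]  R=[85/64 43/32 11/8 3/2 2]  = 169/128
value_10 [BBRRBRBRRB]  L=[0 1 5/4 21/16 169/128]  R=[85/64 43/32 11/8 3/2 2]  = 339/256
value_11 [BBRRBRBRRBB]  L=[0 1 5/4 21/16 169/128 339/256]  R=[85/64 43/32 11/8 3/2 2]  = 679/512
value_12 [BBRRBRBRRBBB]  L=[0 1 5/4 21/16 169/128 339/256 679/512]  R=[85/64 43/32 11/8 3/2 2]  = 1359/1024
value_13 [BBRRBRBRRBBBB]  L=[0 1 5/4 21/16 169/128 339/256 679/512 1359/1024]  R=[85/64 43/32 11/8 3/2 2]  = 2719/2048
value_14 [BBRRBRBRRBBBBB]  L=[0 1 5/4 21/16 169/128 339/256 679/512 1359/1024 2719/2048]  R=[85/64 43/32 11/8 3/2 2]  = 5439/4096
value_15 [BBRRBRBRRBBBBBR]  L=[0 1 5/4 21/16 169/128 339/256 679/512 1359/1024 2719/2048]  R=[5439/4096 85/64 43/32 11/8 3/2 2]  = 10877/8192

10877/8192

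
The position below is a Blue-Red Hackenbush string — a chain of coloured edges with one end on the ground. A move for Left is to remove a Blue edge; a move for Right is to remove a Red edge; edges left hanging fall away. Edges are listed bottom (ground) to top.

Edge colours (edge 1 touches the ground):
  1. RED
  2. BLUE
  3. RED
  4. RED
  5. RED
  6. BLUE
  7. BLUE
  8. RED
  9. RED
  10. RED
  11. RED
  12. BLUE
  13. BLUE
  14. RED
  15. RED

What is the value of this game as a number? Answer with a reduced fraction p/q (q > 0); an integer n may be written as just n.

Prefix values for RED BLUE RED RED RED BLUE BLUE RED RED RED RED BLUE BLUE RED RED via {L|R} + simplicity:
step 1: add RED to get R; options L={ · } R={ 0 } = -1
step 2: add BLUE to get RB; options L={ -1 } R={ 0 } = -1/2
step 3: add RED to get RBR; options L={ -1 } R={ -1/2, 0 } = -3/4
step 4: add RED to get RBRR; options L={ -1 } R={ -3/4, -1/2, 0 } = -7/8
step 5: add RED to get RBRRR; options L={ -1 } R={ -7/8, -3/4, -1/2, 0 } = -15/16
step 6: add BLUE to get RBRRRB; options L={ -1, -15/16 } R={ -7/8, -3/4, -1/2, 0 } = -29/32
step 7: add BLUE to get RBRRRBB; options L={ -1, -15/16, -29/32 } R={ -7/8, -3/4, -1/2, 0 } = -57/64
step 8: add RED to get RBRRRBBR; options L={ -1, -15/16, -29/32 } R={ -57/64, -7/8, -3/4, -1/2, 0 } = -115/128
step 9: add RED to get RBRRRBBRR; options L={ -1, -15/16, -29/32 } R={ -115/128, -57/64, -7/8, -3/4, -1/2, 0 } = -231/256
step 10: add RED to get RBRRRBBRRR; options L={ -1, -15/16, -29/32 } R={ -231/256, -115/128, -57/64, -7/8, -3/4, -1/2, 0 } = -463/512
step 11: add RED to get RBRRRBBRRRR; options L={ -1, -15/16, -29/32 } R={ -463/512, -231/256, -115/128, -57/64, -7/8, -3/4, -1/2, 0 } = -927/1024
step 12: add BLUE to get RBRRRBBRRRRB; options L={ -1, -15/16, -29/32, -927/1024 } R={ -463/512, -231/256, -115/128, -57/64, -7/8, -3/4, -1/2, 0 } = -1853/2048
step 13: add BLUE to get RBRRRBBRRRRBB; options L={ -1, -15/16, -29/32, -927/1024, -1853/2048 } R={ -463/512, -231/256, -115/128, -57/64, -7/8, -3/4, -1/2, 0 } = -3705/4096
step 14: add RED to get RBRRRBBRRRRBBR; options L={ -1, -15/16, -29/32, -927/1024, -1853/2048 } R={ -3705/4096, -463/512, -231/256, -115/128, -57/64, -7/8, -3/4, -1/2, 0 } = -7411/8192
step 15: add RED to get RBRRRBBRRRRBBRR; options L={ -1, -15/16, -29/32, -927/1024, -1853/2048 } R={ -7411/8192, -3705/4096, -463/512, -231/256, -115/128, -57/64, -7/8, -3/4, -1/2, 0 } = -14823/16384

-14823/16384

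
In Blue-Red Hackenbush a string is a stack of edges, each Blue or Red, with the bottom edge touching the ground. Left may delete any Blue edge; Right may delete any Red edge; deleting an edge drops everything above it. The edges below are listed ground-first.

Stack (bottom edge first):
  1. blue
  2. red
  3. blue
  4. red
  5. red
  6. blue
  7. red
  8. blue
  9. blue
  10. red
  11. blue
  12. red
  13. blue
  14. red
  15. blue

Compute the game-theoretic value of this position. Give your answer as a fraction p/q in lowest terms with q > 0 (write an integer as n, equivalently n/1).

9643/16384

b: Left { 0 }, Right {  } = simplest 1
br: Left { 0 }, Right { 1 } = simplest 1/2
brb: Left { 0,1/2 }, Right { 1 } = simplest 3/4
brbr: Left { 0,1/2 }, Right { 3/4,1 } = simplest 5/8
brbrr: Left { 0,1/2 }, Right { 5/8,3/4,1 } = simplest 9/16
brbrrb: Left { 0,1/2,9/16 }, Right { 5/8,3/4,1 } = simplest 19/32
brbrrbr: Left { 0,1/2,9/16 }, Right { 19/32,5/8,3/4,1 } = simplest 37/64
brbrrbrb: Left { 0,1/2,9/16,37/64 }, Right { 19/32,5/8,3/4,1 } = simplest 75/128
brbrrbrbb: Left { 0,1/2,9/16,37/64,75/128 }, Right { 19/32,5/8,3/4,1 } = simplest 151/256
brbrrbrbbr: Left { 0,1/2,9/16,37/64,75/128 }, Right { 151/256,19/32,5/8,3/4,1 } = simplest 301/512
brbrrbrbbrb: Left { 0,1/2,9/16,37/64,75/128,301/512 }, Right { 151/256,19/32,5/8,3/4,1 } = simplest 603/1024
brbrrbrbbrbr: Left { 0,1/2,9/16,37/64,75/128,301/512 }, Right { 603/1024,151/256,19/32,5/8,3/4,1 } = simplest 1205/2048
brbrrbrbbrbrb: Left { 0,1/2,9/16,37/64,75/128,301/512,1205/2048 }, Right { 603/1024,151/256,19/32,5/8,3/4,1 } = simplest 2411/4096
brbrrbrbbrbrbr: Left { 0,1/2,9/16,37/64,75/128,301/512,1205/2048 }, Right { 2411/4096,603/1024,151/256,19/32,5/8,3/4,1 } = simplest 4821/8192
brbrrbrbbrbrbrb: Left { 0,1/2,9/16,37/64,75/128,301/512,1205/2048,4821/8192 }, Right { 2411/4096,603/1024,151/256,19/32,5/8,3/4,1 } = simplest 9643/16384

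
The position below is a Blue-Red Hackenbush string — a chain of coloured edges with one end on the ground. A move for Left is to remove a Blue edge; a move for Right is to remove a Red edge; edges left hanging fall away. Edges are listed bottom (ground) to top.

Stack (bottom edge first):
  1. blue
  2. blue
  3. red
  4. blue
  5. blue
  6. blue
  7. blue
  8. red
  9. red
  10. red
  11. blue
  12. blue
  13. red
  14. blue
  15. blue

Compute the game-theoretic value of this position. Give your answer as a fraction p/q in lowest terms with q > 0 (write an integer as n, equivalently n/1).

15927/8192

step 1: add blue to get b; options L={ 0 } R={ — } => 1
step 2: add blue to get bb; options L={ 0; 1 } R={ — } => 2
step 3: add red to get bbr; options L={ 0; 1 } R={ 2 } => 3/2
step 4: add blue to get bbrb; options L={ 0; 1; 3/2 } R={ 2 } => 7/4
step 5: add blue to get bbrbb; options L={ 0; 1; 3/2; 7/4 } R={ 2 } => 15/8
step 6: add blue to get bbrbbb; options L={ 0; 1; 3/2; 7/4; 15/8 } R={ 2 } => 31/16
step 7: add blue to get bbrbbbb; options L={ 0; 1; 3/2; 7/4; 15/8; 31/16 } R={ 2 } => 63/32
step 8: add red to get bbrbbbbr; options L={ 0; 1; 3/2; 7/4; 15/8; 31/16 } R={ 63/32; 2 } => 125/64
step 9: add red to get bbrbbbbrr; options L={ 0; 1; 3/2; 7/4; 15/8; 31/16 } R={ 125/64; 63/32; 2 } => 249/128
step 10: add red to get bbrbbbbrrr; options L={ 0; 1; 3/2; 7/4; 15/8; 31/16 } R={ 249/128; 125/64; 63/32; 2 } => 497/256
step 11: add blue to get bbrbbbbrrrb; options L={ 0; 1; 3/2; 7/4; 15/8; 31/16; 497/256 } R={ 249/128; 125/64; 63/32; 2 } => 995/512
step 12: add blue to get bbrbbbbrrrbb; options L={ 0; 1; 3/2; 7/4; 15/8; 31/16; 497/256; 995/512 } R={ 249/128; 125/64; 63/32; 2 } => 1991/1024
step 13: add red to get bbrbbbbrrrbbr; options L={ 0; 1; 3/2; 7/4; 15/8; 31/16; 497/256; 995/512 } R={ 1991/1024; 249/128; 125/64; 63/32; 2 } => 3981/2048
step 14: add blue to get bbrbbbbrrrbbrb; options L={ 0; 1; 3/2; 7/4; 15/8; 31/16; 497/256; 995/512; 3981/2048 } R={ 1991/1024; 249/128; 125/64; 63/32; 2 } => 7963/4096
step 15: add blue to get bbrbbbbrrrbbrbb; options L={ 0; 1; 3/2; 7/4; 15/8; 31/16; 497/256; 995/512; 3981/2048; 7963/4096 } R={ 1991/1024; 249/128; 125/64; 63/32; 2 } => 15927/8192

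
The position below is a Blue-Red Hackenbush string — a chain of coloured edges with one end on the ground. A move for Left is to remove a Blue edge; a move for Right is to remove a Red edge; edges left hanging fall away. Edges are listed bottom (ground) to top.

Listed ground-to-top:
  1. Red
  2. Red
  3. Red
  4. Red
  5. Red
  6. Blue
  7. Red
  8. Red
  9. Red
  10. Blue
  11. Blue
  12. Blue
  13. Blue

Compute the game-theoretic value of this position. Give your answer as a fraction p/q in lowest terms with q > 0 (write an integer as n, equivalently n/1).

-1249/256

Build G(s[:k]) for k = 1..13, string s = Red Red Red Red Red Blue Red Red Red Blue Blue Blue Blue.
step 1: add Red to get R; options L={ ∅ } R={ 0 } so -1
step 2: add Red to get RR; options L={ ∅ } R={ -1 0 } so -2
step 3: add Red to get RRR; options L={ ∅ } R={ -2 -1 0 } so -3
step 4: add Red to get RRRR; options L={ ∅ } R={ -3 -2 -1 0 } so -4
step 5: add Red to get RRRRR; options L={ ∅ } R={ -4 -3 -2 -1 0 } so -5
step 6: add Blue to get RRRRRB; options L={ -5 } R={ -4 -3 -2 -1 0 } so -9/2
step 7: add Red to get RRRRRBR; options L={ -5 } R={ -9/2 -4 -3 -2 -1 0 } so -19/4
step 8: add Red to get RRRRRBRR; options L={ -5 } R={ -19/4 -9/2 -4 -3 -2 -1 0 } so -39/8
step 9: add Red to get RRRRRBRRR; options L={ -5 } R={ -39/8 -19/4 -9/2 -4 -3 -2 -1 0 } so -79/16
step 10: add Blue to get RRRRRBRRRB; options L={ -5 -79/16 } R={ -39/8 -19/4 -9/2 -4 -3 -2 -1 0 } so -157/32
step 11: add Blue to get RRRRRBRRRBB; options L={ -5 -79/16 -157/32 } R={ -39/8 -19/4 -9/2 -4 -3 -2 -1 0 } so -313/64
step 12: add Blue to get RRRRRBRRRBBB; options L={ -5 -79/16 -157/32 -313/64 } R={ -39/8 -19/4 -9/2 -4 -3 -2 -1 0 } so -625/128
step 13: add Blue to get RRRRRBRRRBBBB; options L={ -5 -79/16 -157/32 -313/64 -625/128 } R={ -39/8 -19/4 -9/2 -4 -3 -2 -1 0 } so -1249/256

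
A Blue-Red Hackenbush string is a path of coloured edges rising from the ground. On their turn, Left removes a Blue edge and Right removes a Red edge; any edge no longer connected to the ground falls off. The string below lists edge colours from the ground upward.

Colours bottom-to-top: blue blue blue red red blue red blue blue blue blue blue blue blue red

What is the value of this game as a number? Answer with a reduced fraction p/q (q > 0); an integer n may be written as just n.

9725/4096

g_1 [b]  L=[0]  R=[∅]  ⇒ 1
g_2 [bb]  L=[0 1]  R=[∅]  ⇒ 2
g_3 [bbb]  L=[0 1 2]  R=[∅]  ⇒ 3
g_4 [bbbr]  L=[0 1 2]  R=[3]  ⇒ 5/2
g_5 [bbbrr]  L=[0 1 2]  R=[5/2 3]  ⇒ 9/4
g_6 [bbbrrb]  L=[0 1 2 9/4]  R=[5/2 3]  ⇒ 19/8
g_7 [bbbrrbr]  L=[0 1 2 9/4]  R=[19/8 5/2 3]  ⇒ 37/16
g_8 [bbbrrbrb]  L=[0 1 2 9/4 37/16]  R=[19/8 5/2 3]  ⇒ 75/32
g_9 [bbbrrbrbb]  L=[0 1 2 9/4 37/16 75/32]  R=[19/8 5/2 3]  ⇒ 151/64
g_10 [bbbrrbrbbb]  L=[0 1 2 9/4 37/16 75/32 151/64]  R=[19/8 5/2 3]  ⇒ 303/128
g_11 [bbbrrbrbbbb]  L=[0 1 2 9/4 37/16 75/32 151/64 303/128]  R=[19/8 5/2 3]  ⇒ 607/256
g_12 [bbbrrbrbbbbb]  L=[0 1 2 9/4 37/16 75/32 151/64 303/128 607/256]  R=[19/8 5/2 3]  ⇒ 1215/512
g_13 [bbbrrbrbbbbbb]  L=[0 1 2 9/4 37/16 75/32 151/64 303/128 607/256 1215/512]  R=[19/8 5/2 3]  ⇒ 2431/1024
g_14 [bbbrrbrbbbbbbb]  L=[0 1 2 9/4 37/16 75/32 151/64 303/128 607/256 1215/512 2431/1024]  R=[19/8 5/2 3]  ⇒ 4863/2048
g_15 [bbbrrbrbbbbbbbr]  L=[0 1 2 9/4 37/16 75/32 151/64 303/128 607/256 1215/512 2431/1024]  R=[4863/2048 19/8 5/2 3]  ⇒ 9725/4096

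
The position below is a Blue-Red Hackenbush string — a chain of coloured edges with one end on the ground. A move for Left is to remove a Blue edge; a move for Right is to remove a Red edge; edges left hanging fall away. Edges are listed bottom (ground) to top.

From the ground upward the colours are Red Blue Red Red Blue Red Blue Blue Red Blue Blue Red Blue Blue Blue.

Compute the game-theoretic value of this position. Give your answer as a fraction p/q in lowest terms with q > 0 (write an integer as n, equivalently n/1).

-13457/16384

Prefix values for Red Blue Red Red Blue Red Blue Blue Red Blue Blue Red Blue Blue Blue via {L|R} + simplicity:
edge 1 of 15 (Red): { — | 0 } = -1
edge 2 of 15 (Blue): { -1 | 0 } = -1/2
edge 3 of 15 (Red): { -1 | -1/2,0 } = -3/4
edge 4 of 15 (Red): { -1 | -3/4,-1/2,0 } = -7/8
edge 5 of 15 (Blue): { -1,-7/8 | -3/4,-1/2,0 } = -13/16
edge 6 of 15 (Red): { -1,-7/8 | -13/16,-3/4,-1/2,0 } = -27/32
edge 7 of 15 (Blue): { -1,-7/8,-27/32 | -13/16,-3/4,-1/2,0 } = -53/64
edge 8 of 15 (Blue): { -1,-7/8,-27/32,-53/64 | -13/16,-3/4,-1/2,0 } = -105/128
edge 9 of 15 (Red): { -1,-7/8,-27/32,-53/64 | -105/128,-13/16,-3/4,-1/2,0 } = -211/256
edge 10 of 15 (Blue): { -1,-7/8,-27/32,-53/64,-211/256 | -105/128,-13/16,-3/4,-1/2,0 } = -421/512
edge 11 of 15 (Blue): { -1,-7/8,-27/32,-53/64,-211/256,-421/512 | -105/128,-13/16,-3/4,-1/2,0 } = -841/1024
edge 12 of 15 (Red): { -1,-7/8,-27/32,-53/64,-211/256,-421/512 | -841/1024,-105/128,-13/16,-3/4,-1/2,0 } = -1683/2048
edge 13 of 15 (Blue): { -1,-7/8,-27/32,-53/64,-211/256,-421/512,-1683/2048 | -841/1024,-105/128,-13/16,-3/4,-1/2,0 } = -3365/4096
edge 14 of 15 (Blue): { -1,-7/8,-27/32,-53/64,-211/256,-421/512,-1683/2048,-3365/4096 | -841/1024,-105/128,-13/16,-3/4,-1/2,0 } = -6729/8192
edge 15 of 15 (Blue): { -1,-7/8,-27/32,-53/64,-211/256,-421/512,-1683/2048,-3365/4096,-6729/8192 | -841/1024,-105/128,-13/16,-3/4,-1/2,0 } = -13457/16384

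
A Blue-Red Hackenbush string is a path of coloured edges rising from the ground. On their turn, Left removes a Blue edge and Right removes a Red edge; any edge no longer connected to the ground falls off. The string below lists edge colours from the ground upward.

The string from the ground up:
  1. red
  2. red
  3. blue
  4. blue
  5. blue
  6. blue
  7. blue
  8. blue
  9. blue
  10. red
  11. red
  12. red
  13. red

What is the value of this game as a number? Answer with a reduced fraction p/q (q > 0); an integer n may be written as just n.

-2079/2048

r: Left { none }, Right { 0 } -> simplest -1
rr: Left { none }, Right { -1, 0 } -> simplest -2
rrb: Left { -2 }, Right { -1, 0 } -> simplest -3/2
rrbb: Left { -2, -3/2 }, Right { -1, 0 } -> simplest -5/4
rrbbb: Left { -2, -3/2, -5/4 }, Right { -1, 0 } -> simplest -9/8
rrbbbb: Left { -2, -3/2, -5/4, -9/8 }, Right { -1, 0 } -> simplest -17/16
rrbbbbb: Left { -2, -3/2, -5/4, -9/8, -17/16 }, Right { -1, 0 } -> simplest -33/32
rrbbbbbb: Left { -2, -3/2, -5/4, -9/8, -17/16, -33/32 }, Right { -1, 0 } -> simplest -65/64
rrbbbbbbb: Left { -2, -3/2, -5/4, -9/8, -17/16, -33/32, -65/64 }, Right { -1, 0 } -> simplest -129/128
rrbbbbbbbr: Left { -2, -3/2, -5/4, -9/8, -17/16, -33/32, -65/64 }, Right { -129/128, -1, 0 } -> simplest -259/256
rrbbbbbbbrr: Left { -2, -3/2, -5/4, -9/8, -17/16, -33/32, -65/64 }, Right { -259/256, -129/128, -1, 0 } -> simplest -519/512
rrbbbbbbbrrr: Left { -2, -3/2, -5/4, -9/8, -17/16, -33/32, -65/64 }, Right { -519/512, -259/256, -129/128, -1, 0 } -> simplest -1039/1024
rrbbbbbbbrrrr: Left { -2, -3/2, -5/4, -9/8, -17/16, -33/32, -65/64 }, Right { -1039/1024, -519/512, -259/256, -129/128, -1, 0 } -> simplest -2079/2048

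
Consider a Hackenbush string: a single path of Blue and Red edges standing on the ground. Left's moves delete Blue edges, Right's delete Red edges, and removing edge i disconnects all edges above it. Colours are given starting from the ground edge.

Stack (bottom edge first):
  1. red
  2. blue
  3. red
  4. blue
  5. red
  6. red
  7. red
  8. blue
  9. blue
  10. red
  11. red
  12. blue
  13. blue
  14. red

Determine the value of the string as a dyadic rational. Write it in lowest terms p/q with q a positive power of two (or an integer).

Prefix values for red blue red blue red red red blue blue red red blue blue red via {L|R} + simplicity:
v(r) = { · | 0 } ⇒ -1
v(rb) = { -1 | 0 } ⇒ -1/2
v(rbr) = { -1 | -1/2,0 } ⇒ -3/4
v(rbrb) = { -1,-3/4 | -1/2,0 } ⇒ -5/8
v(rbrbr) = { -1,-3/4 | -5/8,-1/2,0 } ⇒ -11/16
v(rbrbrr) = { -1,-3/4 | -11/16,-5/8,-1/2,0 } ⇒ -23/32
v(rbrbrrr) = { -1,-3/4 | -23/32,-11/16,-5/8,-1/2,0 } ⇒ -47/64
v(rbrbrrrb) = { -1,-3/4,-47/64 | -23/32,-11/16,-5/8,-1/2,0 } ⇒ -93/128
v(rbrbrrrbb) = { -1,-3/4,-47/64,-93/128 | -23/32,-11/16,-5/8,-1/2,0 } ⇒ -185/256
v(rbrbrrrbbr) = { -1,-3/4,-47/64,-93/128 | -185/256,-23/32,-11/16,-5/8,-1/2,0 } ⇒ -371/512
v(rbrbrrrbbrr) = { -1,-3/4,-47/64,-93/128 | -371/512,-185/256,-23/32,-11/16,-5/8,-1/2,0 } ⇒ -743/1024
v(rbrbrrrbbrrb) = { -1,-3/4,-47/64,-93/128,-743/1024 | -371/512,-185/256,-23/32,-11/16,-5/8,-1/2,0 } ⇒ -1485/2048
v(rbrbrrrbbrrbb) = { -1,-3/4,-47/64,-93/128,-743/1024,-1485/2048 | -371/512,-185/256,-23/32,-11/16,-5/8,-1/2,0 } ⇒ -2969/4096
v(rbrbrrrbbrrbbr) = { -1,-3/4,-47/64,-93/128,-743/1024,-1485/2048 | -2969/4096,-371/512,-185/256,-23/32,-11/16,-5/8,-1/2,0 } ⇒ -5939/8192

-5939/8192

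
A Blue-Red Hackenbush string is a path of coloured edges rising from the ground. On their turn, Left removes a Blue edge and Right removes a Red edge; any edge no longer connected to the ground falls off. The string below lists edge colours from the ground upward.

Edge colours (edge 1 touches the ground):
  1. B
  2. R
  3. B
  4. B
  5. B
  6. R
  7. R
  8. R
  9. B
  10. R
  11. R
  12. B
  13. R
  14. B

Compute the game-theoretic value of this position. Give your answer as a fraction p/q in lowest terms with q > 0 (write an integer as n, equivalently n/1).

step 1: add B to get B; options L={ 0 } R={ none } ⇒ 1
step 2: add R to get BR; options L={ 0 } R={ 1 } ⇒ 1/2
step 3: add B to get BRB; options L={ 0, 1/2 } R={ 1 } ⇒ 3/4
step 4: add B to get BRBB; options L={ 0, 1/2, 3/4 } R={ 1 } ⇒ 7/8
step 5: add B to get BRBBB; options L={ 0, 1/2, 3/4, 7/8 } R={ 1 } ⇒ 15/16
step 6: add R to get BRBBBR; options L={ 0, 1/2, 3/4, 7/8 } R={ 15/16, 1 } ⇒ 29/32
step 7: add R to get BRBBBRR; options L={ 0, 1/2, 3/4, 7/8 } R={ 29/32, 15/16, 1 } ⇒ 57/64
step 8: add R to get BRBBBRRR; options L={ 0, 1/2, 3/4, 7/8 } R={ 57/64, 29/32, 15/16, 1 } ⇒ 113/128
step 9: add B to get BRBBBRRRB; options L={ 0, 1/2, 3/4, 7/8, 113/128 } R={ 57/64, 29/32, 15/16, 1 } ⇒ 227/256
step 10: add R to get BRBBBRRRBR; options L={ 0, 1/2, 3/4, 7/8, 113/128 } R={ 227/256, 57/64, 29/32, 15/16, 1 } ⇒ 453/512
step 11: add R to get BRBBBRRRBRR; options L={ 0, 1/2, 3/4, 7/8, 113/128 } R={ 453/512, 227/256, 57/64, 29/32, 15/16, 1 } ⇒ 905/1024
step 12: add B to get BRBBBRRRBRRB; options L={ 0, 1/2, 3/4, 7/8, 113/128, 905/1024 } R={ 453/512, 227/256, 57/64, 29/32, 15/16, 1 } ⇒ 1811/2048
step 13: add R to get BRBBBRRRBRRBR; options L={ 0, 1/2, 3/4, 7/8, 113/128, 905/1024 } R={ 1811/2048, 453/512, 227/256, 57/64, 29/32, 15/16, 1 } ⇒ 3621/4096
step 14: add B to get BRBBBRRRBRRBRB; options L={ 0, 1/2, 3/4, 7/8, 113/128, 905/1024, 3621/4096 } R={ 1811/2048, 453/512, 227/256, 57/64, 29/32, 15/16, 1 } ⇒ 7243/8192

7243/8192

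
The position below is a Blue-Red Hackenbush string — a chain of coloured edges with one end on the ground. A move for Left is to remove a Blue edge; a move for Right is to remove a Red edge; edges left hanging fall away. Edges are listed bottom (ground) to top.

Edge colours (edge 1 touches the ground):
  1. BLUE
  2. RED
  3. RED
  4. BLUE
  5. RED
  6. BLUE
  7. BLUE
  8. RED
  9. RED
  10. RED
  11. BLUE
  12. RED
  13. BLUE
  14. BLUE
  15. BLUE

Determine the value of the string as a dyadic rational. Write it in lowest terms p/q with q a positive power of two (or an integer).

5679/16384

v(B) = { 0 | (no moves) } gives 1
v(BR) = { 0 | 1 } gives 1/2
v(BRR) = { 0 | 1/2, 1 } gives 1/4
v(BRRB) = { 0, 1/4 | 1/2, 1 } gives 3/8
v(BRRBR) = { 0, 1/4 | 3/8, 1/2, 1 } gives 5/16
v(BRRBRB) = { 0, 1/4, 5/16 | 3/8, 1/2, 1 } gives 11/32
v(BRRBRBB) = { 0, 1/4, 5/16, 11/32 | 3/8, 1/2, 1 } gives 23/64
v(BRRBRBBR) = { 0, 1/4, 5/16, 11/32 | 23/64, 3/8, 1/2, 1 } gives 45/128
v(BRRBRBBRR) = { 0, 1/4, 5/16, 11/32 | 45/128, 23/64, 3/8, 1/2, 1 } gives 89/256
v(BRRBRBBRRR) = { 0, 1/4, 5/16, 11/32 | 89/256, 45/128, 23/64, 3/8, 1/2, 1 } gives 177/512
v(BRRBRBBRRRB) = { 0, 1/4, 5/16, 11/32, 177/512 | 89/256, 45/128, 23/64, 3/8, 1/2, 1 } gives 355/1024
v(BRRBRBBRRRBR) = { 0, 1/4, 5/16, 11/32, 177/512 | 355/1024, 89/256, 45/128, 23/64, 3/8, 1/2, 1 } gives 709/2048
v(BRRBRBBRRRBRB) = { 0, 1/4, 5/16, 11/32, 177/512, 709/2048 | 355/1024, 89/256, 45/128, 23/64, 3/8, 1/2, 1 } gives 1419/4096
v(BRRBRBBRRRBRBB) = { 0, 1/4, 5/16, 11/32, 177/512, 709/2048, 1419/4096 | 355/1024, 89/256, 45/128, 23/64, 3/8, 1/2, 1 } gives 2839/8192
v(BRRBRBBRRRBRBBB) = { 0, 1/4, 5/16, 11/32, 177/512, 709/2048, 1419/4096, 2839/8192 | 355/1024, 89/256, 45/128, 23/64, 3/8, 1/2, 1 } gives 5679/16384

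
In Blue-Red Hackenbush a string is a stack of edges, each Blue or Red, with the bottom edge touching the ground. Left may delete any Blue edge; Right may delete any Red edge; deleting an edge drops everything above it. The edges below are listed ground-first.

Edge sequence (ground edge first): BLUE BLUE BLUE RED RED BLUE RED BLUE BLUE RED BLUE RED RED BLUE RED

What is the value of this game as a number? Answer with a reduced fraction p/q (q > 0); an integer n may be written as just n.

9637/4096

B: Left { 0 }, Right { — } gives simplest 1
BB: Left { 0 1 }, Right { — } gives simplest 2
BBB: Left { 0 1 2 }, Right { — } gives simplest 3
BBBR: Left { 0 1 2 }, Right { 3 } gives simplest 5/2
BBBRR: Left { 0 1 2 }, Right { 5/2 3 } gives simplest 9/4
BBBRRB: Left { 0 1 2 9/4 }, Right { 5/2 3 } gives simplest 19/8
BBBRRBR: Left { 0 1 2 9/4 }, Right { 19/8 5/2 3 } gives simplest 37/16
BBBRRBRB: Left { 0 1 2 9/4 37/16 }, Right { 19/8 5/2 3 } gives simplest 75/32
BBBRRBRBB: Left { 0 1 2 9/4 37/16 75/32 }, Right { 19/8 5/2 3 } gives simplest 151/64
BBBRRBRBBR: Left { 0 1 2 9/4 37/16 75/32 }, Right { 151/64 19/8 5/2 3 } gives simplest 301/128
BBBRRBRBBRB: Left { 0 1 2 9/4 37/16 75/32 301/128 }, Right { 151/64 19/8 5/2 3 } gives simplest 603/256
BBBRRBRBBRBR: Left { 0 1 2 9/4 37/16 75/32 301/128 }, Right { 603/256 151/64 19/8 5/2 3 } gives simplest 1205/512
BBBRRBRBBRBRR: Left { 0 1 2 9/4 37/16 75/32 301/128 }, Right { 1205/512 603/256 151/64 19/8 5/2 3 } gives simplest 2409/1024
BBBRRBRBBRBRRB: Left { 0 1 2 9/4 37/16 75/32 301/128 2409/1024 }, Right { 1205/512 603/256 151/64 19/8 5/2 3 } gives simplest 4819/2048
BBBRRBRBBRBRRBR: Left { 0 1 2 9/4 37/16 75/32 301/128 2409/1024 }, Right { 4819/2048 1205/512 603/256 151/64 19/8 5/2 3 } gives simplest 9637/4096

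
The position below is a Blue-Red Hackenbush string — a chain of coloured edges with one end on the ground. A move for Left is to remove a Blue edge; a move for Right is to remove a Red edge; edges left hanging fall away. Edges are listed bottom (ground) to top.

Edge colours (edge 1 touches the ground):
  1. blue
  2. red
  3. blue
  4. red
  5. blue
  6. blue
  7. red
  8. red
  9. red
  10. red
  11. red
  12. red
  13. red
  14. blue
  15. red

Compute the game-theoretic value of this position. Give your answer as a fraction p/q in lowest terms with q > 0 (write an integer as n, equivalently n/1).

11269/16384

v_1 [b]  L=[0]  R=[(no moves)]  so 1
v_2 [br]  L=[0]  R=[1]  so 1/2
v_3 [brb]  L=[0; 1/2]  R=[1]  so 3/4
v_4 [brbr]  L=[0; 1/2]  R=[3/4; 1]  so 5/8
v_5 [brbrb]  L=[0; 1/2; 5/8]  R=[3/4; 1]  so 11/16
v_6 [brbrbb]  L=[0; 1/2; 5/8; 11/16]  R=[3/4; 1]  so 23/32
v_7 [brbrbbr]  L=[0; 1/2; 5/8; 11/16]  R=[23/32; 3/4; 1]  so 45/64
v_8 [brbrbbrr]  L=[0; 1/2; 5/8; 11/16]  R=[45/64; 23/32; 3/4; 1]  so 89/128
v_9 [brbrbbrrr]  L=[0; 1/2; 5/8; 11/16]  R=[89/128; 45/64; 23/32; 3/4; 1]  so 177/256
v_10 [brbrbbrrrr]  L=[0; 1/2; 5/8; 11/16]  R=[177/256; 89/128; 45/64; 23/32; 3/4; 1]  so 353/512
v_11 [brbrbbrrrrr]  L=[0; 1/2; 5/8; 11/16]  R=[353/512; 177/256; 89/128; 45/64; 23/32; 3/4; 1]  so 705/1024
v_12 [brbrbbrrrrrr]  L=[0; 1/2; 5/8; 11/16]  R=[705/1024; 353/512; 177/256; 89/128; 45/64; 23/32; 3/4; 1]  so 1409/2048
v_13 [brbrbbrrrrrrr]  L=[0; 1/2; 5/8; 11/16]  R=[1409/2048; 705/1024; 353/512; 177/256; 89/128; 45/64; 23/32; 3/4; 1]  so 2817/4096
v_14 [brbrbbrrrrrrrb]  L=[0; 1/2; 5/8; 11/16; 2817/4096]  R=[1409/2048; 705/1024; 353/512; 177/256; 89/128; 45/64; 23/32; 3/4; 1]  so 5635/8192
v_15 [brbrbbrrrrrrrbr]  L=[0; 1/2; 5/8; 11/16; 2817/4096]  R=[5635/8192; 1409/2048; 705/1024; 353/512; 177/256; 89/128; 45/64; 23/32; 3/4; 1]  so 11269/16384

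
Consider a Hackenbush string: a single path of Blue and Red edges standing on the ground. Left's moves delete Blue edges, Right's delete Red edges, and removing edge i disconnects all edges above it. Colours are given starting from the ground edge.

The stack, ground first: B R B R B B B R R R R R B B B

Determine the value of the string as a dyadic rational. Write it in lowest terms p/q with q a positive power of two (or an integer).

Prefix values for B R B R B B B R R R R R B B B via {L|R} + simplicity:
edge 1 of 15 (B): { 0 | ∅ } => 1
edge 2 of 15 (R): { 0 | 1 } => 1/2
edge 3 of 15 (B): { 0,1/2 | 1 } => 3/4
edge 4 of 15 (R): { 0,1/2 | 3/4,1 } => 5/8
edge 5 of 15 (B): { 0,1/2,5/8 | 3/4,1 } => 11/16
edge 6 of 15 (B): { 0,1/2,5/8,11/16 | 3/4,1 } => 23/32
edge 7 of 15 (B): { 0,1/2,5/8,11/16,23/32 | 3/4,1 } => 47/64
edge 8 of 15 (R): { 0,1/2,5/8,11/16,23/32 | 47/64,3/4,1 } => 93/128
edge 9 of 15 (R): { 0,1/2,5/8,11/16,23/32 | 93/128,47/64,3/4,1 } => 185/256
edge 10 of 15 (R): { 0,1/2,5/8,11/16,23/32 | 185/256,93/128,47/64,3/4,1 } => 369/512
edge 11 of 15 (R): { 0,1/2,5/8,11/16,23/32 | 369/512,185/256,93/128,47/64,3/4,1 } => 737/1024
edge 12 of 15 (R): { 0,1/2,5/8,11/16,23/32 | 737/1024,369/512,185/256,93/128,47/64,3/4,1 } => 1473/2048
edge 13 of 15 (B): { 0,1/2,5/8,11/16,23/32,1473/2048 | 737/1024,369/512,185/256,93/128,47/64,3/4,1 } => 2947/4096
edge 14 of 15 (B): { 0,1/2,5/8,11/16,23/32,1473/2048,2947/4096 | 737/1024,369/512,185/256,93/128,47/64,3/4,1 } => 5895/8192
edge 15 of 15 (B): { 0,1/2,5/8,11/16,23/32,1473/2048,2947/4096,5895/8192 | 737/1024,369/512,185/256,93/128,47/64,3/4,1 } => 11791/16384

11791/16384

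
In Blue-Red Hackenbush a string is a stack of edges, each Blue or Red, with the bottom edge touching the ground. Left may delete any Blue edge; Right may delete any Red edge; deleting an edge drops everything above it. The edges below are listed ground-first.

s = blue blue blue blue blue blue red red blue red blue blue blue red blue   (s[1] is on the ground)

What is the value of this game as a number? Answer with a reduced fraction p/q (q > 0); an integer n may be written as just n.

Prefix values for blue blue blue blue blue blue red red blue red blue blue blue red blue via {L|R} + simplicity:
1 of 15 · b · max L 0 · min R +∞ → 1
2 of 15 · bb · max L 1 · min R +∞ → 2
3 of 15 · bbb · max L 2 · min R +∞ → 3
4 of 15 · bbbb · max L 3 · min R +∞ → 4
5 of 15 · bbbbb · max L 4 · min R +∞ → 5
6 of 15 · bbbbbb · max L 5 · min R +∞ → 6
7 of 15 · bbbbbbr · max L 5 · min R 6 → 11/2
8 of 15 · bbbbbbrr · max L 5 · min R 11/2 → 21/4
9 of 15 · bbbbbbrrb · max L 21/4 · min R 11/2 → 43/8
10 of 15 · bbbbbbrrbr · max L 21/4 · min R 43/8 → 85/16
11 of 15 · bbbbbbrrbrb · max L 85/16 · min R 43/8 → 171/32
12 of 15 · bbbbbbrrbrbb · max L 171/32 · min R 43/8 → 343/64
13 of 15 · bbbbbbrrbrbbb · max L 343/64 · min R 43/8 → 687/128
14 of 15 · bbbbbbrrbrbbbr · max L 343/64 · min R 687/128 → 1373/256
15 of 15 · bbbbbbrrbrbbbrb · max L 1373/256 · min R 687/128 → 2747/512

2747/512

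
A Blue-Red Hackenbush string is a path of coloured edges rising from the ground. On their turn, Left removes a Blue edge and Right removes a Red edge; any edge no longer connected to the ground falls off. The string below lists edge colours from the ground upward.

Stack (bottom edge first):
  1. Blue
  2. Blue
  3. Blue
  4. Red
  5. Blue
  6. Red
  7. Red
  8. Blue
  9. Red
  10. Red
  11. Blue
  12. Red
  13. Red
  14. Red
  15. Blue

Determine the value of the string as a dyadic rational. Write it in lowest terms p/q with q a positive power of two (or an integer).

10531/4096

edge 1 of 15 (Blue): { 0 | ∅ } gives 1
edge 2 of 15 (Blue): { 0,1 | ∅ } gives 2
edge 3 of 15 (Blue): { 0,1,2 | ∅ } gives 3
edge 4 of 15 (Red): { 0,1,2 | 3 } gives 5/2
edge 5 of 15 (Blue): { 0,1,2,5/2 | 3 } gives 11/4
edge 6 of 15 (Red): { 0,1,2,5/2 | 11/4,3 } gives 21/8
edge 7 of 15 (Red): { 0,1,2,5/2 | 21/8,11/4,3 } gives 41/16
edge 8 of 15 (Blue): { 0,1,2,5/2,41/16 | 21/8,11/4,3 } gives 83/32
edge 9 of 15 (Red): { 0,1,2,5/2,41/16 | 83/32,21/8,11/4,3 } gives 165/64
edge 10 of 15 (Red): { 0,1,2,5/2,41/16 | 165/64,83/32,21/8,11/4,3 } gives 329/128
edge 11 of 15 (Blue): { 0,1,2,5/2,41/16,329/128 | 165/64,83/32,21/8,11/4,3 } gives 659/256
edge 12 of 15 (Red): { 0,1,2,5/2,41/16,329/128 | 659/256,165/64,83/32,21/8,11/4,3 } gives 1317/512
edge 13 of 15 (Red): { 0,1,2,5/2,41/16,329/128 | 1317/512,659/256,165/64,83/32,21/8,11/4,3 } gives 2633/1024
edge 14 of 15 (Red): { 0,1,2,5/2,41/16,329/128 | 2633/1024,1317/512,659/256,165/64,83/32,21/8,11/4,3 } gives 5265/2048
edge 15 of 15 (Blue): { 0,1,2,5/2,41/16,329/128,5265/2048 | 2633/1024,1317/512,659/256,165/64,83/32,21/8,11/4,3 } gives 10531/4096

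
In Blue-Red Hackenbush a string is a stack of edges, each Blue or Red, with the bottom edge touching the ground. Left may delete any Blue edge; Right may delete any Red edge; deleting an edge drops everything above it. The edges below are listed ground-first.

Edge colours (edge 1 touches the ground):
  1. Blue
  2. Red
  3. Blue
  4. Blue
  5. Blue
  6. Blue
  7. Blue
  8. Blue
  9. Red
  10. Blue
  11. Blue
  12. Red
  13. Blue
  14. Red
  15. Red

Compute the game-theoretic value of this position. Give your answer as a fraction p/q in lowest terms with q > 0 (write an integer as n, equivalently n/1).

Recurse on prefixes of the 15-edge string Blue Red Blue Blue Blue Blue Blue Blue Red Blue Blue Red Blue Red Red:
1 of 15 · B · max L 0 · min R +∞ => 1
2 of 15 · BR · max L 0 · min R 1 => 1/2
3 of 15 · BRB · max L 1/2 · min R 1 => 3/4
4 of 15 · BRBB · max L 3/4 · min R 1 => 7/8
5 of 15 · BRBBB · max L 7/8 · min R 1 => 15/16
6 of 15 · BRBBBB · max L 15/16 · min R 1 => 31/32
7 of 15 · BRBBBBB · max L 31/32 · min R 1 => 63/64
8 of 15 · BRBBBBBB · max L 63/64 · min R 1 => 127/128
9 of 15 · BRBBBBBBR · max L 63/64 · min R 127/128 => 253/256
10 of 15 · BRBBBBBBRB · max L 253/256 · min R 127/128 => 507/512
11 of 15 · BRBBBBBBRBB · max L 507/512 · min R 127/128 => 1015/1024
12 of 15 · BRBBBBBBRBBR · max L 507/512 · min R 1015/1024 => 2029/2048
13 of 15 · BRBBBBBBRBBRB · max L 2029/2048 · min R 1015/1024 => 4059/4096
14 of 15 · BRBBBBBBRBBRBR · max L 2029/2048 · min R 4059/4096 => 8117/8192
15 of 15 · BRBBBBBBRBBRBRR · max L 2029/2048 · min R 8117/8192 => 16233/16384

16233/16384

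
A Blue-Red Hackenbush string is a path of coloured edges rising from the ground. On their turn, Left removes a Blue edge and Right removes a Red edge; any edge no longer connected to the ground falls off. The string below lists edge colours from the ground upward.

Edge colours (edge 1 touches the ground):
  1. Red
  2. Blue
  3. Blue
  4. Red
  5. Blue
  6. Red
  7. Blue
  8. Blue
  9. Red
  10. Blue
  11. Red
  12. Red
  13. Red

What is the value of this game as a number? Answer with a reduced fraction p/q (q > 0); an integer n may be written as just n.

Build v(s[:k]) for k = 1..13, string s = Red Blue Blue Red Blue Red Blue Blue Red Blue Red Red Red.
1 of 13 · R · max L −∞ · min R 0 gives -1
2 of 13 · RB · max L -1 · min R 0 gives -1/2
3 of 13 · RBB · max L -1/2 · min R 0 gives -1/4
4 of 13 · RBBR · max L -1/2 · min R -1/4 gives -3/8
5 of 13 · RBBRB · max L -3/8 · min R -1/4 gives -5/16
6 of 13 · RBBRBR · max L -3/8 · min R -5/16 gives -11/32
7 of 13 · RBBRBRB · max L -11/32 · min R -5/16 gives -21/64
8 of 13 · RBBRBRBB · max L -21/64 · min R -5/16 gives -41/128
9 of 13 · RBBRBRBBR · max L -21/64 · min R -41/128 gives -83/256
10 of 13 · RBBRBRBBRB · max L -83/256 · min R -41/128 gives -165/512
11 of 13 · RBBRBRBBRBR · max L -83/256 · min R -165/512 gives -331/1024
12 of 13 · RBBRBRBBRBRR · max L -83/256 · min R -331/1024 gives -663/2048
13 of 13 · RBBRBRBBRBRRR · max L -83/256 · min R -663/2048 gives -1327/4096

-1327/4096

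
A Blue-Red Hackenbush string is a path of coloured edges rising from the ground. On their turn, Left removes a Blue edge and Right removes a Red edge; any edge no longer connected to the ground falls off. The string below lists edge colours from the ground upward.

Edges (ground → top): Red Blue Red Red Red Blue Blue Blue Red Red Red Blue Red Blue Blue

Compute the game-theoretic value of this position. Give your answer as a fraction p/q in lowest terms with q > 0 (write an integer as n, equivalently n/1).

g(R) = {  | 0 } ⇒ -1
g(RB) = { -1 | 0 } ⇒ -1/2
g(RBR) = { -1 | -1/2,0 } ⇒ -3/4
g(RBRR) = { -1 | -3/4,-1/2,0 } ⇒ -7/8
g(RBRRR) = { -1 | -7/8,-3/4,-1/2,0 } ⇒ -15/16
g(RBRRRB) = { -1,-15/16 | -7/8,-3/4,-1/2,0 } ⇒ -29/32
g(RBRRRBB) = { -1,-15/16,-29/32 | -7/8,-3/4,-1/2,0 } ⇒ -57/64
g(RBRRRBBB) = { -1,-15/16,-29/32,-57/64 | -7/8,-3/4,-1/2,0 } ⇒ -113/128
g(RBRRRBBBR) = { -1,-15/16,-29/32,-57/64 | -113/128,-7/8,-3/4,-1/2,0 } ⇒ -227/256
g(RBRRRBBBRR) = { -1,-15/16,-29/32,-57/64 | -227/256,-113/128,-7/8,-3/4,-1/2,0 } ⇒ -455/512
g(RBRRRBBBRRR) = { -1,-15/16,-29/32,-57/64 | -455/512,-227/256,-113/128,-7/8,-3/4,-1/2,0 } ⇒ -911/1024
g(RBRRRBBBRRRB) = { -1,-15/16,-29/32,-57/64,-911/1024 | -455/512,-227/256,-113/128,-7/8,-3/4,-1/2,0 } ⇒ -1821/2048
g(RBRRRBBBRRRBR) = { -1,-15/16,-29/32,-57/64,-911/1024 | -1821/2048,-455/512,-227/256,-113/128,-7/8,-3/4,-1/2,0 } ⇒ -3643/4096
g(RBRRRBBBRRRBRB) = { -1,-15/16,-29/32,-57/64,-911/1024,-3643/4096 | -1821/2048,-455/512,-227/256,-113/128,-7/8,-3/4,-1/2,0 } ⇒ -7285/8192
g(RBRRRBBBRRRBRBB) = { -1,-15/16,-29/32,-57/64,-911/1024,-3643/4096,-7285/8192 | -1821/2048,-455/512,-227/256,-113/128,-7/8,-3/4,-1/2,0 } ⇒ -14569/16384

-14569/16384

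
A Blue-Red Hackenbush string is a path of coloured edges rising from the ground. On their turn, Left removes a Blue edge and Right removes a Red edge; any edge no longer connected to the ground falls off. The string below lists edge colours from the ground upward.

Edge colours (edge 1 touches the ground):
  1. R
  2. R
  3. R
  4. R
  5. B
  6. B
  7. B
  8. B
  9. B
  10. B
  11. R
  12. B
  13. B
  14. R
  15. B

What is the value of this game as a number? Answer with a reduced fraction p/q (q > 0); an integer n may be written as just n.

value_1 [R]  L=[]  R=[0]  = -1
value_2 [RR]  L=[]  R=[-1; 0]  = -2
value_3 [RRR]  L=[]  R=[-2; -1; 0]  = -3
value_4 [RRRR]  L=[]  R=[-3; -2; -1; 0]  = -4
value_5 [RRRRB]  L=[-4]  R=[-3; -2; -1; 0]  = -7/2
value_6 [RRRRBB]  L=[-4; -7/2]  R=[-3; -2; -1; 0]  = -13/4
value_7 [RRRRBBB]  L=[-4; -7/2; -13/4]  R=[-3; -2; -1; 0]  = -25/8
value_8 [RRRRBBBB]  L=[-4; -7/2; -13/4; -25/8]  R=[-3; -2; -1; 0]  = -49/16
value_9 [RRRRBBBBB]  L=[-4; -7/2; -13/4; -25/8; -49/16]  R=[-3; -2; -1; 0]  = -97/32
value_10 [RRRRBBBBBB]  L=[-4; -7/2; -13/4; -25/8; -49/16; -97/32]  R=[-3; -2; -1; 0]  = -193/64
value_11 [RRRRBBBBBBR]  L=[-4; -7/2; -13/4; -25/8; -49/16; -97/32]  R=[-193/64; -3; -2; -1; 0]  = -387/128
value_12 [RRRRBBBBBBRB]  L=[-4; -7/2; -13/4; -25/8; -49/16; -97/32; -387/128]  R=[-193/64; -3; -2; -1; 0]  = -773/256
value_13 [RRRRBBBBBBRBB]  L=[-4; -7/2; -13/4; -25/8; -49/16; -97/32; -387/128; -773/256]  R=[-193/64; -3; -2; -1; 0]  = -1545/512
value_14 [RRRRBBBBBBRBBR]  L=[-4; -7/2; -13/4; -25/8; -49/16; -97/32; -387/128; -773/256]  R=[-1545/512; -193/64; -3; -2; -1; 0]  = -3091/1024
value_15 [RRRRBBBBBBRBBRB]  L=[-4; -7/2; -13/4; -25/8; -49/16; -97/32; -387/128; -773/256; -3091/1024]  R=[-1545/512; -193/64; -3; -2; -1; 0]  = -6181/2048

-6181/2048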